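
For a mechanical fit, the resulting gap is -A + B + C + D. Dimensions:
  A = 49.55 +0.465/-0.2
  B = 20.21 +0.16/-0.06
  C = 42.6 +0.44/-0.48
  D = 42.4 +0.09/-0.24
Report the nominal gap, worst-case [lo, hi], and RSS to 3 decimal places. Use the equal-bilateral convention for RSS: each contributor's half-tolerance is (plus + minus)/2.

nominal=55.660 wc=[54.415,56.550] rss=0.601

Stack each dimension's contribution:
  -A: nom -49.550 → Σnom=-49.550; wc +0.200/-0.465 → slack +0.200/-0.465; half-tol=0.333, Σhalf²=0.110556
  +B: nom +20.210 → Σnom=-29.340; wc +0.160/-0.060 → slack +0.360/-0.525; half-tol=0.110, Σhalf²=0.122656
  +C: nom +42.600 → Σnom=13.260; wc +0.440/-0.480 → slack +0.800/-1.005; half-tol=0.460, Σhalf²=0.334256
  +D: nom +42.400 → Σnom=55.660; wc +0.090/-0.240 → slack +0.890/-1.245; half-tol=0.165, Σhalf²=0.361481
Nominal = 55.660. Worst-case = [55.660 - 1.245, 55.660 + 0.890] = [54.415, 56.550]. RSS = √0.361481 = 0.601.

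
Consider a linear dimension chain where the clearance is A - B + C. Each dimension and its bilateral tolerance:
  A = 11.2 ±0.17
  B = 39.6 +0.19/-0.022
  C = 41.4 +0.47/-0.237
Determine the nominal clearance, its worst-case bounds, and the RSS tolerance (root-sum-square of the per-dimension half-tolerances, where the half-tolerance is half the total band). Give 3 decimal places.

nominal=13.000 wc=[12.403,13.662] rss=0.406

Stack each dimension's contribution:
  +A: nom +11.200 → Σnom=11.200; wc +0.170/-0.170 → slack +0.170/-0.170; half-tol=0.170, Σhalf²=0.028900
  -B: nom -39.600 → Σnom=-28.400; wc +0.022/-0.190 → slack +0.192/-0.360; half-tol=0.106, Σhalf²=0.040136
  +C: nom +41.400 → Σnom=13.000; wc +0.470/-0.237 → slack +0.662/-0.597; half-tol=0.353, Σhalf²=0.165098
Nominal = 13.000. Worst-case = [13.000 - 0.597, 13.000 + 0.662] = [12.403, 13.662]. RSS = √0.165098 = 0.406.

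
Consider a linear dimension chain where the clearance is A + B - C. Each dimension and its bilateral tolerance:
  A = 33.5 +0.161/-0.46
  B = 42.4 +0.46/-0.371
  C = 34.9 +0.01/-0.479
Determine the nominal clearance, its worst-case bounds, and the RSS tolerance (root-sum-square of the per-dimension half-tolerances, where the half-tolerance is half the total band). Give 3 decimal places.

Stack each dimension's contribution:
  +A: nom +33.500 → Σnom=33.500; wc +0.161/-0.460 → slack +0.161/-0.460; half-tol=0.310, Σhalf²=0.096410
  +B: nom +42.400 → Σnom=75.900; wc +0.460/-0.371 → slack +0.621/-0.831; half-tol=0.415, Σhalf²=0.269050
  -C: nom -34.900 → Σnom=41.000; wc +0.479/-0.010 → slack +1.100/-0.841; half-tol=0.244, Σhalf²=0.328831
Nominal = 41.000. Worst-case = [41.000 - 0.841, 41.000 + 1.100] = [40.159, 42.100]. RSS = √0.328831 = 0.573.

nominal=41.000 wc=[40.159,42.100] rss=0.573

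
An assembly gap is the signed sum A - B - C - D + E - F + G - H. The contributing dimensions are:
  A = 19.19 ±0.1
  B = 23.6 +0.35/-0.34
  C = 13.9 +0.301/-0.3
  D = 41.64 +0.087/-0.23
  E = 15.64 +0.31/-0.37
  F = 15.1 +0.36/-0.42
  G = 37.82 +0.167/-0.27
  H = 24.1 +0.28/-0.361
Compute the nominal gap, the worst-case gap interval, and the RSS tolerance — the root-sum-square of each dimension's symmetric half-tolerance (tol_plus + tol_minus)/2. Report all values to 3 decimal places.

Stack each dimension's contribution:
  +A: nom +19.190 → Σnom=19.190; wc +0.100/-0.100 → slack +0.100/-0.100; half-tol=0.100, Σhalf²=0.010000
  -B: nom -23.600 → Σnom=-4.410; wc +0.340/-0.350 → slack +0.440/-0.450; half-tol=0.345, Σhalf²=0.129025
  -C: nom -13.900 → Σnom=-18.310; wc +0.300/-0.301 → slack +0.740/-0.751; half-tol=0.300, Σhalf²=0.219325
  -D: nom -41.640 → Σnom=-59.950; wc +0.230/-0.087 → slack +0.970/-0.838; half-tol=0.159, Σhalf²=0.244447
  +E: nom +15.640 → Σnom=-44.310; wc +0.310/-0.370 → slack +1.280/-1.208; half-tol=0.340, Σhalf²=0.360047
  -F: nom -15.100 → Σnom=-59.410; wc +0.420/-0.360 → slack +1.700/-1.568; half-tol=0.390, Σhalf²=0.512147
  +G: nom +37.820 → Σnom=-21.590; wc +0.167/-0.270 → slack +1.867/-1.838; half-tol=0.219, Σhalf²=0.559890
  -H: nom -24.100 → Σnom=-45.690; wc +0.361/-0.280 → slack +2.228/-2.118; half-tol=0.321, Σhalf²=0.662610
Nominal = -45.690. Worst-case = [-45.690 - 2.118, -45.690 + 2.228] = [-47.808, -43.462]. RSS = √0.662610 = 0.814.

nominal=-45.690 wc=[-47.808,-43.462] rss=0.814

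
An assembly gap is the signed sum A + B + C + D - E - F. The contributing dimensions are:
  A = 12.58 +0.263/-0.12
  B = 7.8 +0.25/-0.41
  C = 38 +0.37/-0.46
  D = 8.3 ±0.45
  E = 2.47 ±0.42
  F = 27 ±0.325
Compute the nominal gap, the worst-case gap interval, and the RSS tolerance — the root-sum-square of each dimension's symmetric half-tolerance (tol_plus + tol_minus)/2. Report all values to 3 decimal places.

nominal=37.210 wc=[35.025,39.288] rss=0.896

Stack each dimension's contribution:
  +A: nom +12.580 → Σnom=12.580; wc +0.263/-0.120 → slack +0.263/-0.120; half-tol=0.192, Σhalf²=0.036672
  +B: nom +7.800 → Σnom=20.380; wc +0.250/-0.410 → slack +0.513/-0.530; half-tol=0.330, Σhalf²=0.145572
  +C: nom +38.000 → Σnom=58.380; wc +0.370/-0.460 → slack +0.883/-0.990; half-tol=0.415, Σhalf²=0.317797
  +D: nom +8.300 → Σnom=66.680; wc +0.450/-0.450 → slack +1.333/-1.440; half-tol=0.450, Σhalf²=0.520297
  -E: nom -2.470 → Σnom=64.210; wc +0.420/-0.420 → slack +1.753/-1.860; half-tol=0.420, Σhalf²=0.696697
  -F: nom -27.000 → Σnom=37.210; wc +0.325/-0.325 → slack +2.078/-2.185; half-tol=0.325, Σhalf²=0.802322
Nominal = 37.210. Worst-case = [37.210 - 2.185, 37.210 + 2.078] = [35.025, 39.288]. RSS = √0.802322 = 0.896.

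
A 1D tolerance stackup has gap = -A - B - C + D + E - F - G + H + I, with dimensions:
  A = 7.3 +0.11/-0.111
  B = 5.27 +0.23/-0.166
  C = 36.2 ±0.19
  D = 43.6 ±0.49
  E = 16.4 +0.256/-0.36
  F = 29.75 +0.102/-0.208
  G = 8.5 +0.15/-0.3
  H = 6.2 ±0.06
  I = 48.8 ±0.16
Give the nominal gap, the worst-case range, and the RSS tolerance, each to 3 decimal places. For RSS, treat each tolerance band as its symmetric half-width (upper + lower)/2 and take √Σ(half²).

Stack each dimension's contribution:
  -A: nom -7.300 → Σnom=-7.300; wc +0.111/-0.110 → slack +0.111/-0.110; half-tol=0.111, Σhalf²=0.012210
  -B: nom -5.270 → Σnom=-12.570; wc +0.166/-0.230 → slack +0.277/-0.340; half-tol=0.198, Σhalf²=0.051414
  -C: nom -36.200 → Σnom=-48.770; wc +0.190/-0.190 → slack +0.467/-0.530; half-tol=0.190, Σhalf²=0.087514
  +D: nom +43.600 → Σnom=-5.170; wc +0.490/-0.490 → slack +0.957/-1.020; half-tol=0.490, Σhalf²=0.327614
  +E: nom +16.400 → Σnom=11.230; wc +0.256/-0.360 → slack +1.213/-1.380; half-tol=0.308, Σhalf²=0.422478
  -F: nom -29.750 → Σnom=-18.520; wc +0.208/-0.102 → slack +1.421/-1.482; half-tol=0.155, Σhalf²=0.446503
  -G: nom -8.500 → Σnom=-27.020; wc +0.300/-0.150 → slack +1.721/-1.632; half-tol=0.225, Σhalf²=0.497128
  +H: nom +6.200 → Σnom=-20.820; wc +0.060/-0.060 → slack +1.781/-1.692; half-tol=0.060, Σhalf²=0.500728
  +I: nom +48.800 → Σnom=27.980; wc +0.160/-0.160 → slack +1.941/-1.852; half-tol=0.160, Σhalf²=0.526328
Nominal = 27.980. Worst-case = [27.980 - 1.852, 27.980 + 1.941] = [26.128, 29.921]. RSS = √0.526328 = 0.725.

nominal=27.980 wc=[26.128,29.921] rss=0.725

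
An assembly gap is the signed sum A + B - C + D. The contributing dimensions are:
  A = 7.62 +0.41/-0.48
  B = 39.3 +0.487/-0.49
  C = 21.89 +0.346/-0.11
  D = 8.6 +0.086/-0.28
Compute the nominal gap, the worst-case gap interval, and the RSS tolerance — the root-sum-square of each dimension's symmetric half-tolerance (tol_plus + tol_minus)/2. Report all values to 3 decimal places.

Stack each dimension's contribution:
  +A: nom +7.620 → Σnom=7.620; wc +0.410/-0.480 → slack +0.410/-0.480; half-tol=0.445, Σhalf²=0.198025
  +B: nom +39.300 → Σnom=46.920; wc +0.487/-0.490 → slack +0.897/-0.970; half-tol=0.488, Σhalf²=0.436657
  -C: nom -21.890 → Σnom=25.030; wc +0.110/-0.346 → slack +1.007/-1.316; half-tol=0.228, Σhalf²=0.488641
  +D: nom +8.600 → Σnom=33.630; wc +0.086/-0.280 → slack +1.093/-1.596; half-tol=0.183, Σhalf²=0.522130
Nominal = 33.630. Worst-case = [33.630 - 1.596, 33.630 + 1.093] = [32.034, 34.723]. RSS = √0.522130 = 0.723.

nominal=33.630 wc=[32.034,34.723] rss=0.723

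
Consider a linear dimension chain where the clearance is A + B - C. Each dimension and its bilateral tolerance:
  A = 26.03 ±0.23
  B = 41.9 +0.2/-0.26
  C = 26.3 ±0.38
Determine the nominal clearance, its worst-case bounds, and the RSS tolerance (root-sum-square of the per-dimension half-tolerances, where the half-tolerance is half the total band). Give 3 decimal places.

Stack each dimension's contribution:
  +A: nom +26.030 → Σnom=26.030; wc +0.230/-0.230 → slack +0.230/-0.230; half-tol=0.230, Σhalf²=0.052900
  +B: nom +41.900 → Σnom=67.930; wc +0.200/-0.260 → slack +0.430/-0.490; half-tol=0.230, Σhalf²=0.105800
  -C: nom -26.300 → Σnom=41.630; wc +0.380/-0.380 → slack +0.810/-0.870; half-tol=0.380, Σhalf²=0.250200
Nominal = 41.630. Worst-case = [41.630 - 0.870, 41.630 + 0.810] = [40.760, 42.440]. RSS = √0.250200 = 0.500.

nominal=41.630 wc=[40.760,42.440] rss=0.500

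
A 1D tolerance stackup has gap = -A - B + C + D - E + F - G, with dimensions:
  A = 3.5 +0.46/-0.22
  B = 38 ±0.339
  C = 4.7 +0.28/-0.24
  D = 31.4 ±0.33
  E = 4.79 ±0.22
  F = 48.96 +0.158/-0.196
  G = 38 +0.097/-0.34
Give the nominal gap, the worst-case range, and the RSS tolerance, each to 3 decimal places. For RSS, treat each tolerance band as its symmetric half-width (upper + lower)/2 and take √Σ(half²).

nominal=0.770 wc=[-1.112,2.657] rss=0.731

Stack each dimension's contribution:
  -A: nom -3.500 → Σnom=-3.500; wc +0.220/-0.460 → slack +0.220/-0.460; half-tol=0.340, Σhalf²=0.115600
  -B: nom -38.000 → Σnom=-41.500; wc +0.339/-0.339 → slack +0.559/-0.799; half-tol=0.339, Σhalf²=0.230521
  +C: nom +4.700 → Σnom=-36.800; wc +0.280/-0.240 → slack +0.839/-1.039; half-tol=0.260, Σhalf²=0.298121
  +D: nom +31.400 → Σnom=-5.400; wc +0.330/-0.330 → slack +1.169/-1.369; half-tol=0.330, Σhalf²=0.407021
  -E: nom -4.790 → Σnom=-10.190; wc +0.220/-0.220 → slack +1.389/-1.589; half-tol=0.220, Σhalf²=0.455421
  +F: nom +48.960 → Σnom=38.770; wc +0.158/-0.196 → slack +1.547/-1.785; half-tol=0.177, Σhalf²=0.486750
  -G: nom -38.000 → Σnom=0.770; wc +0.340/-0.097 → slack +1.887/-1.882; half-tol=0.219, Σhalf²=0.534492
Nominal = 0.770. Worst-case = [0.770 - 1.882, 0.770 + 1.887] = [-1.112, 2.657]. RSS = √0.534492 = 0.731.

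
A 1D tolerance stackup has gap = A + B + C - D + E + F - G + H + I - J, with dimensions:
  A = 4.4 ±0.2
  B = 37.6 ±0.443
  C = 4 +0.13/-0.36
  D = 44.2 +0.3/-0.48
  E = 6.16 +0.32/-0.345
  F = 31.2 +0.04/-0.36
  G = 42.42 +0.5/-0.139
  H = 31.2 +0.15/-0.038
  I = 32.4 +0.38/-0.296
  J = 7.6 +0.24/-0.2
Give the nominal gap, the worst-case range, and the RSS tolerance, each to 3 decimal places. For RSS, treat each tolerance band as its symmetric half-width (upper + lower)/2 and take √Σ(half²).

Stack each dimension's contribution:
  +A: nom +4.400 → Σnom=4.400; wc +0.200/-0.200 → slack +0.200/-0.200; half-tol=0.200, Σhalf²=0.040000
  +B: nom +37.600 → Σnom=42.000; wc +0.443/-0.443 → slack +0.643/-0.643; half-tol=0.443, Σhalf²=0.236249
  +C: nom +4.000 → Σnom=46.000; wc +0.130/-0.360 → slack +0.773/-1.003; half-tol=0.245, Σhalf²=0.296274
  -D: nom -44.200 → Σnom=1.800; wc +0.480/-0.300 → slack +1.253/-1.303; half-tol=0.390, Σhalf²=0.448374
  +E: nom +6.160 → Σnom=7.960; wc +0.320/-0.345 → slack +1.573/-1.648; half-tol=0.333, Σhalf²=0.558930
  +F: nom +31.200 → Σnom=39.160; wc +0.040/-0.360 → slack +1.613/-2.008; half-tol=0.200, Σhalf²=0.598930
  -G: nom -42.420 → Σnom=-3.260; wc +0.139/-0.500 → slack +1.752/-2.508; half-tol=0.320, Σhalf²=0.701011
  +H: nom +31.200 → Σnom=27.940; wc +0.150/-0.038 → slack +1.902/-2.546; half-tol=0.094, Σhalf²=0.709847
  +I: nom +32.400 → Σnom=60.340; wc +0.380/-0.296 → slack +2.282/-2.842; half-tol=0.338, Σhalf²=0.824091
  -J: nom -7.600 → Σnom=52.740; wc +0.200/-0.240 → slack +2.482/-3.082; half-tol=0.220, Σhalf²=0.872491
Nominal = 52.740. Worst-case = [52.740 - 3.082, 52.740 + 2.482] = [49.658, 55.222]. RSS = √0.872491 = 0.934.

nominal=52.740 wc=[49.658,55.222] rss=0.934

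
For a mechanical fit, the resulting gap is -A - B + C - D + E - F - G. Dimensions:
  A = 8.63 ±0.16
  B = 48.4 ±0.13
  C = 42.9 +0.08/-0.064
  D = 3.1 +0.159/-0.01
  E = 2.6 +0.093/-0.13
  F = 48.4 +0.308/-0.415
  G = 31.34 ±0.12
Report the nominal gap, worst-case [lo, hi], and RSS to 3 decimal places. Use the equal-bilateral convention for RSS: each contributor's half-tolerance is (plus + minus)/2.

Stack each dimension's contribution:
  -A: nom -8.630 → Σnom=-8.630; wc +0.160/-0.160 → slack +0.160/-0.160; half-tol=0.160, Σhalf²=0.025600
  -B: nom -48.400 → Σnom=-57.030; wc +0.130/-0.130 → slack +0.290/-0.290; half-tol=0.130, Σhalf²=0.042500
  +C: nom +42.900 → Σnom=-14.130; wc +0.080/-0.064 → slack +0.370/-0.354; half-tol=0.072, Σhalf²=0.047684
  -D: nom -3.100 → Σnom=-17.230; wc +0.010/-0.159 → slack +0.380/-0.513; half-tol=0.085, Σhalf²=0.054824
  +E: nom +2.600 → Σnom=-14.630; wc +0.093/-0.130 → slack +0.473/-0.643; half-tol=0.112, Σhalf²=0.067257
  -F: nom -48.400 → Σnom=-63.030; wc +0.415/-0.308 → slack +0.888/-0.951; half-tol=0.361, Σhalf²=0.197939
  -G: nom -31.340 → Σnom=-94.370; wc +0.120/-0.120 → slack +1.008/-1.071; half-tol=0.120, Σhalf²=0.212339
Nominal = -94.370. Worst-case = [-94.370 - 1.071, -94.370 + 1.008] = [-95.441, -93.362]. RSS = √0.212339 = 0.461.

nominal=-94.370 wc=[-95.441,-93.362] rss=0.461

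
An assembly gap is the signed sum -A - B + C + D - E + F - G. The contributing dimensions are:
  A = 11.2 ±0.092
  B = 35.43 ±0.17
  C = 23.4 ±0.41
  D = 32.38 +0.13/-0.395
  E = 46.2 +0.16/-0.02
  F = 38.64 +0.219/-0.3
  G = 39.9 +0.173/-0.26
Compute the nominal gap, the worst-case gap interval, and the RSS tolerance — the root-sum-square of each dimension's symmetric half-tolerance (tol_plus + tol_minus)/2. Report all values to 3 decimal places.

nominal=-38.310 wc=[-40.010,-37.009] rss=0.630

Stack each dimension's contribution:
  -A: nom -11.200 → Σnom=-11.200; wc +0.092/-0.092 → slack +0.092/-0.092; half-tol=0.092, Σhalf²=0.008464
  -B: nom -35.430 → Σnom=-46.630; wc +0.170/-0.170 → slack +0.262/-0.262; half-tol=0.170, Σhalf²=0.037364
  +C: nom +23.400 → Σnom=-23.230; wc +0.410/-0.410 → slack +0.672/-0.672; half-tol=0.410, Σhalf²=0.205464
  +D: nom +32.380 → Σnom=9.150; wc +0.130/-0.395 → slack +0.802/-1.067; half-tol=0.263, Σhalf²=0.274370
  -E: nom -46.200 → Σnom=-37.050; wc +0.020/-0.160 → slack +0.822/-1.227; half-tol=0.090, Σhalf²=0.282470
  +F: nom +38.640 → Σnom=1.590; wc +0.219/-0.300 → slack +1.041/-1.527; half-tol=0.260, Σhalf²=0.349810
  -G: nom -39.900 → Σnom=-38.310; wc +0.260/-0.173 → slack +1.301/-1.700; half-tol=0.216, Σhalf²=0.396683
Nominal = -38.310. Worst-case = [-38.310 - 1.700, -38.310 + 1.301] = [-40.010, -37.009]. RSS = √0.396683 = 0.630.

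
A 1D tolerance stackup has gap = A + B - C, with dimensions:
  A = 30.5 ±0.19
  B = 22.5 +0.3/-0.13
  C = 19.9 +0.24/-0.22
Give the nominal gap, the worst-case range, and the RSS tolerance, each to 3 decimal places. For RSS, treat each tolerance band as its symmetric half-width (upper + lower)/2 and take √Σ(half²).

Stack each dimension's contribution:
  +A: nom +30.500 → Σnom=30.500; wc +0.190/-0.190 → slack +0.190/-0.190; half-tol=0.190, Σhalf²=0.036100
  +B: nom +22.500 → Σnom=53.000; wc +0.300/-0.130 → slack +0.490/-0.320; half-tol=0.215, Σhalf²=0.082325
  -C: nom -19.900 → Σnom=33.100; wc +0.220/-0.240 → slack +0.710/-0.560; half-tol=0.230, Σhalf²=0.135225
Nominal = 33.100. Worst-case = [33.100 - 0.560, 33.100 + 0.710] = [32.540, 33.810]. RSS = √0.135225 = 0.368.

nominal=33.100 wc=[32.540,33.810] rss=0.368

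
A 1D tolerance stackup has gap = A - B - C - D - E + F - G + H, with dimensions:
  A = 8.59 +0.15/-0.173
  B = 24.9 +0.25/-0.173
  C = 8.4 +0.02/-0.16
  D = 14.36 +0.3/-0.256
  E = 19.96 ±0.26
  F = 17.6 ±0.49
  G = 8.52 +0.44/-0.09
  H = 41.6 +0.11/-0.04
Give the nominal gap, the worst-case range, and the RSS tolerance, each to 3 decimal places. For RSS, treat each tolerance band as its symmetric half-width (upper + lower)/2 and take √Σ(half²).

nominal=-8.350 wc=[-10.323,-6.661] rss=0.735

Stack each dimension's contribution:
  +A: nom +8.590 → Σnom=8.590; wc +0.150/-0.173 → slack +0.150/-0.173; half-tol=0.161, Σhalf²=0.026082
  -B: nom -24.900 → Σnom=-16.310; wc +0.173/-0.250 → slack +0.323/-0.423; half-tol=0.211, Σhalf²=0.070814
  -C: nom -8.400 → Σnom=-24.710; wc +0.160/-0.020 → slack +0.483/-0.443; half-tol=0.090, Σhalf²=0.078914
  -D: nom -14.360 → Σnom=-39.070; wc +0.256/-0.300 → slack +0.739/-0.743; half-tol=0.278, Σhalf²=0.156199
  -E: nom -19.960 → Σnom=-59.030; wc +0.260/-0.260 → slack +0.999/-1.003; half-tol=0.260, Σhalf²=0.223799
  +F: nom +17.600 → Σnom=-41.430; wc +0.490/-0.490 → slack +1.489/-1.493; half-tol=0.490, Σhalf²=0.463898
  -G: nom -8.520 → Σnom=-49.950; wc +0.090/-0.440 → slack +1.579/-1.933; half-tol=0.265, Σhalf²=0.534123
  +H: nom +41.600 → Σnom=-8.350; wc +0.110/-0.040 → slack +1.689/-1.973; half-tol=0.075, Σhalf²=0.539748
Nominal = -8.350. Worst-case = [-8.350 - 1.973, -8.350 + 1.689] = [-10.323, -6.661]. RSS = √0.539748 = 0.735.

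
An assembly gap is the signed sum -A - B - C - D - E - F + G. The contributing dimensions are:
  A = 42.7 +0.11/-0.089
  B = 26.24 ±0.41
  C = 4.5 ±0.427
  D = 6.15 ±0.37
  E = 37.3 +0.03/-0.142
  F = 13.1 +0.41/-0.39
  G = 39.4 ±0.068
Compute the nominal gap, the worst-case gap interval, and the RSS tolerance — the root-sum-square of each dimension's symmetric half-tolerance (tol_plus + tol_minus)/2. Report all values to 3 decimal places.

Stack each dimension's contribution:
  -A: nom -42.700 → Σnom=-42.700; wc +0.089/-0.110 → slack +0.089/-0.110; half-tol=0.100, Σhalf²=0.009900
  -B: nom -26.240 → Σnom=-68.940; wc +0.410/-0.410 → slack +0.499/-0.520; half-tol=0.410, Σhalf²=0.178000
  -C: nom -4.500 → Σnom=-73.440; wc +0.427/-0.427 → slack +0.926/-0.947; half-tol=0.427, Σhalf²=0.360329
  -D: nom -6.150 → Σnom=-79.590; wc +0.370/-0.370 → slack +1.296/-1.317; half-tol=0.370, Σhalf²=0.497229
  -E: nom -37.300 → Σnom=-116.890; wc +0.142/-0.030 → slack +1.438/-1.347; half-tol=0.086, Σhalf²=0.504625
  -F: nom -13.100 → Σnom=-129.990; wc +0.390/-0.410 → slack +1.828/-1.757; half-tol=0.400, Σhalf²=0.664625
  +G: nom +39.400 → Σnom=-90.590; wc +0.068/-0.068 → slack +1.896/-1.825; half-tol=0.068, Σhalf²=0.669249
Nominal = -90.590. Worst-case = [-90.590 - 1.825, -90.590 + 1.896] = [-92.415, -88.694]. RSS = √0.669249 = 0.818.

nominal=-90.590 wc=[-92.415,-88.694] rss=0.818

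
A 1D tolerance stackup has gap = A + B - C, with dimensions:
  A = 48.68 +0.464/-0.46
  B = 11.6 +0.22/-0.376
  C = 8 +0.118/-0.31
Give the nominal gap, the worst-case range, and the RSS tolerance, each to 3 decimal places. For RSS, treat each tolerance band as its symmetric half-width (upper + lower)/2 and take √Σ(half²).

Stack each dimension's contribution:
  +A: nom +48.680 → Σnom=48.680; wc +0.464/-0.460 → slack +0.464/-0.460; half-tol=0.462, Σhalf²=0.213444
  +B: nom +11.600 → Σnom=60.280; wc +0.220/-0.376 → slack +0.684/-0.836; half-tol=0.298, Σhalf²=0.302248
  -C: nom -8.000 → Σnom=52.280; wc +0.310/-0.118 → slack +0.994/-0.954; half-tol=0.214, Σhalf²=0.348044
Nominal = 52.280. Worst-case = [52.280 - 0.954, 52.280 + 0.994] = [51.326, 53.274]. RSS = √0.348044 = 0.590.

nominal=52.280 wc=[51.326,53.274] rss=0.590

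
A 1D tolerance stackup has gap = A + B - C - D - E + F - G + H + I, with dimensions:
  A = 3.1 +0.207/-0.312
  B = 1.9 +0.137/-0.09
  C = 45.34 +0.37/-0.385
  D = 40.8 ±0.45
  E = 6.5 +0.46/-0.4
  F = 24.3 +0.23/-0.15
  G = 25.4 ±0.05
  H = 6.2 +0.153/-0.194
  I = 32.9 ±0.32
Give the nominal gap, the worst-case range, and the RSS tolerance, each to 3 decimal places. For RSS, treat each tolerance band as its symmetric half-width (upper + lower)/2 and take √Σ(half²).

Stack each dimension's contribution:
  +A: nom +3.100 → Σnom=3.100; wc +0.207/-0.312 → slack +0.207/-0.312; half-tol=0.260, Σhalf²=0.067340
  +B: nom +1.900 → Σnom=5.000; wc +0.137/-0.090 → slack +0.344/-0.402; half-tol=0.114, Σhalf²=0.080223
  -C: nom -45.340 → Σnom=-40.340; wc +0.385/-0.370 → slack +0.729/-0.772; half-tol=0.378, Σhalf²=0.222729
  -D: nom -40.800 → Σnom=-81.140; wc +0.450/-0.450 → slack +1.179/-1.222; half-tol=0.450, Σhalf²=0.425229
  -E: nom -6.500 → Σnom=-87.640; wc +0.400/-0.460 → slack +1.579/-1.682; half-tol=0.430, Σhalf²=0.610129
  +F: nom +24.300 → Σnom=-63.340; wc +0.230/-0.150 → slack +1.809/-1.832; half-tol=0.190, Σhalf²=0.646229
  -G: nom -25.400 → Σnom=-88.740; wc +0.050/-0.050 → slack +1.859/-1.882; half-tol=0.050, Σhalf²=0.648729
  +H: nom +6.200 → Σnom=-82.540; wc +0.153/-0.194 → slack +2.012/-2.076; half-tol=0.173, Σhalf²=0.678831
  +I: nom +32.900 → Σnom=-49.640; wc +0.320/-0.320 → slack +2.332/-2.396; half-tol=0.320, Σhalf²=0.781231
Nominal = -49.640. Worst-case = [-49.640 - 2.396, -49.640 + 2.332] = [-52.036, -47.308]. RSS = √0.781231 = 0.884.

nominal=-49.640 wc=[-52.036,-47.308] rss=0.884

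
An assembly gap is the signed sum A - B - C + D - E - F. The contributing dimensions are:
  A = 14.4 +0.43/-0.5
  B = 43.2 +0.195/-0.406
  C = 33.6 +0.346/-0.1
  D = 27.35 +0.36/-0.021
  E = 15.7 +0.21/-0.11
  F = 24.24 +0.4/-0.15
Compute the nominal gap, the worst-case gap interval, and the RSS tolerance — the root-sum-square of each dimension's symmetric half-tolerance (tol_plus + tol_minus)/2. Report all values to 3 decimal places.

nominal=-74.990 wc=[-76.662,-73.434] rss=0.703

Stack each dimension's contribution:
  +A: nom +14.400 → Σnom=14.400; wc +0.430/-0.500 → slack +0.430/-0.500; half-tol=0.465, Σhalf²=0.216225
  -B: nom -43.200 → Σnom=-28.800; wc +0.406/-0.195 → slack +0.836/-0.695; half-tol=0.300, Σhalf²=0.306525
  -C: nom -33.600 → Σnom=-62.400; wc +0.100/-0.346 → slack +0.936/-1.041; half-tol=0.223, Σhalf²=0.356254
  +D: nom +27.350 → Σnom=-35.050; wc +0.360/-0.021 → slack +1.296/-1.062; half-tol=0.191, Σhalf²=0.392544
  -E: nom -15.700 → Σnom=-50.750; wc +0.110/-0.210 → slack +1.406/-1.272; half-tol=0.160, Σhalf²=0.418144
  -F: nom -24.240 → Σnom=-74.990; wc +0.150/-0.400 → slack +1.556/-1.672; half-tol=0.275, Σhalf²=0.493769
Nominal = -74.990. Worst-case = [-74.990 - 1.672, -74.990 + 1.556] = [-76.662, -73.434]. RSS = √0.493769 = 0.703.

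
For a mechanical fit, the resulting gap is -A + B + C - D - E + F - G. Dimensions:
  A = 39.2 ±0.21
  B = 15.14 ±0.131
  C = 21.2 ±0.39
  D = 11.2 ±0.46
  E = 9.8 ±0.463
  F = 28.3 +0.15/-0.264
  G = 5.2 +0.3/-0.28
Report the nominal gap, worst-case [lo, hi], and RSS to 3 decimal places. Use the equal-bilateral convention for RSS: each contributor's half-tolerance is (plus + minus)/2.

Stack each dimension's contribution:
  -A: nom -39.200 → Σnom=-39.200; wc +0.210/-0.210 → slack +0.210/-0.210; half-tol=0.210, Σhalf²=0.044100
  +B: nom +15.140 → Σnom=-24.060; wc +0.131/-0.131 → slack +0.341/-0.341; half-tol=0.131, Σhalf²=0.061261
  +C: nom +21.200 → Σnom=-2.860; wc +0.390/-0.390 → slack +0.731/-0.731; half-tol=0.390, Σhalf²=0.213361
  -D: nom -11.200 → Σnom=-14.060; wc +0.460/-0.460 → slack +1.191/-1.191; half-tol=0.460, Σhalf²=0.424961
  -E: nom -9.800 → Σnom=-23.860; wc +0.463/-0.463 → slack +1.654/-1.654; half-tol=0.463, Σhalf²=0.639330
  +F: nom +28.300 → Σnom=4.440; wc +0.150/-0.264 → slack +1.804/-1.918; half-tol=0.207, Σhalf²=0.682179
  -G: nom -5.200 → Σnom=-0.760; wc +0.280/-0.300 → slack +2.084/-2.218; half-tol=0.290, Σhalf²=0.766279
Nominal = -0.760. Worst-case = [-0.760 - 2.218, -0.760 + 2.084] = [-2.978, 1.324]. RSS = √0.766279 = 0.875.

nominal=-0.760 wc=[-2.978,1.324] rss=0.875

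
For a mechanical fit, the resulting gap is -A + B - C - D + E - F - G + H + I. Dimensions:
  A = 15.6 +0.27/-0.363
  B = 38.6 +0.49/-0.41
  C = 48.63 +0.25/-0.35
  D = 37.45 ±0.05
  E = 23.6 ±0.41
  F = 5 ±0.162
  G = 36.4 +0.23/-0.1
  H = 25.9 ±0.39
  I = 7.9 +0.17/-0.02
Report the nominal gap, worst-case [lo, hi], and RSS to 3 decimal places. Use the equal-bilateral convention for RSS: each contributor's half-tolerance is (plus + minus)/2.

Stack each dimension's contribution:
  -A: nom -15.600 → Σnom=-15.600; wc +0.363/-0.270 → slack +0.363/-0.270; half-tol=0.317, Σhalf²=0.100172
  +B: nom +38.600 → Σnom=23.000; wc +0.490/-0.410 → slack +0.853/-0.680; half-tol=0.450, Σhalf²=0.302672
  -C: nom -48.630 → Σnom=-25.630; wc +0.350/-0.250 → slack +1.203/-0.930; half-tol=0.300, Σhalf²=0.392672
  -D: nom -37.450 → Σnom=-63.080; wc +0.050/-0.050 → slack +1.253/-0.980; half-tol=0.050, Σhalf²=0.395172
  +E: nom +23.600 → Σnom=-39.480; wc +0.410/-0.410 → slack +1.663/-1.390; half-tol=0.410, Σhalf²=0.563272
  -F: nom -5.000 → Σnom=-44.480; wc +0.162/-0.162 → slack +1.825/-1.552; half-tol=0.162, Σhalf²=0.589516
  -G: nom -36.400 → Σnom=-80.880; wc +0.100/-0.230 → slack +1.925/-1.782; half-tol=0.165, Σhalf²=0.616741
  +H: nom +25.900 → Σnom=-54.980; wc +0.390/-0.390 → slack +2.315/-2.172; half-tol=0.390, Σhalf²=0.768841
  +I: nom +7.900 → Σnom=-47.080; wc +0.170/-0.020 → slack +2.485/-2.192; half-tol=0.095, Σhalf²=0.777866
Nominal = -47.080. Worst-case = [-47.080 - 2.192, -47.080 + 2.485] = [-49.272, -44.595]. RSS = √0.777866 = 0.882.

nominal=-47.080 wc=[-49.272,-44.595] rss=0.882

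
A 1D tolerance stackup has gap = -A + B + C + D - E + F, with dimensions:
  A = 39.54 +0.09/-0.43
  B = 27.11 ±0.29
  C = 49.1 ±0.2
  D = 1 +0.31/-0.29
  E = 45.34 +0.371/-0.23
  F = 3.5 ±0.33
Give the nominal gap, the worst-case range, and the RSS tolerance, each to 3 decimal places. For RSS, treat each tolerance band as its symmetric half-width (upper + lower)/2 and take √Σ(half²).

nominal=-4.170 wc=[-5.741,-2.380] rss=0.693

Stack each dimension's contribution:
  -A: nom -39.540 → Σnom=-39.540; wc +0.430/-0.090 → slack +0.430/-0.090; half-tol=0.260, Σhalf²=0.067600
  +B: nom +27.110 → Σnom=-12.430; wc +0.290/-0.290 → slack +0.720/-0.380; half-tol=0.290, Σhalf²=0.151700
  +C: nom +49.100 → Σnom=36.670; wc +0.200/-0.200 → slack +0.920/-0.580; half-tol=0.200, Σhalf²=0.191700
  +D: nom +1.000 → Σnom=37.670; wc +0.310/-0.290 → slack +1.230/-0.870; half-tol=0.300, Σhalf²=0.281700
  -E: nom -45.340 → Σnom=-7.670; wc +0.230/-0.371 → slack +1.460/-1.241; half-tol=0.300, Σhalf²=0.372000
  +F: nom +3.500 → Σnom=-4.170; wc +0.330/-0.330 → slack +1.790/-1.571; half-tol=0.330, Σhalf²=0.480900
Nominal = -4.170. Worst-case = [-4.170 - 1.571, -4.170 + 1.790] = [-5.741, -2.380]. RSS = √0.480900 = 0.693.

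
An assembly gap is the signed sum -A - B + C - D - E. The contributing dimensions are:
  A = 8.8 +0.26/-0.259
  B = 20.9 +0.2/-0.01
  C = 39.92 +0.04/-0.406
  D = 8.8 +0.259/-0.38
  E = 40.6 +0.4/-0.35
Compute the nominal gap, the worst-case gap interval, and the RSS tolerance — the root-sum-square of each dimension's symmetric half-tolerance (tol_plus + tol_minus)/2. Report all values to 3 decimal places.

nominal=-39.180 wc=[-40.705,-38.141] rss=0.609

Stack each dimension's contribution:
  -A: nom -8.800 → Σnom=-8.800; wc +0.259/-0.260 → slack +0.259/-0.260; half-tol=0.260, Σhalf²=0.067340
  -B: nom -20.900 → Σnom=-29.700; wc +0.010/-0.200 → slack +0.269/-0.460; half-tol=0.105, Σhalf²=0.078365
  +C: nom +39.920 → Σnom=10.220; wc +0.040/-0.406 → slack +0.309/-0.866; half-tol=0.223, Σhalf²=0.128094
  -D: nom -8.800 → Σnom=1.420; wc +0.380/-0.259 → slack +0.689/-1.125; half-tol=0.320, Σhalf²=0.230175
  -E: nom -40.600 → Σnom=-39.180; wc +0.350/-0.400 → slack +1.039/-1.525; half-tol=0.375, Σhalf²=0.370800
Nominal = -39.180. Worst-case = [-39.180 - 1.525, -39.180 + 1.039] = [-40.705, -38.141]. RSS = √0.370800 = 0.609.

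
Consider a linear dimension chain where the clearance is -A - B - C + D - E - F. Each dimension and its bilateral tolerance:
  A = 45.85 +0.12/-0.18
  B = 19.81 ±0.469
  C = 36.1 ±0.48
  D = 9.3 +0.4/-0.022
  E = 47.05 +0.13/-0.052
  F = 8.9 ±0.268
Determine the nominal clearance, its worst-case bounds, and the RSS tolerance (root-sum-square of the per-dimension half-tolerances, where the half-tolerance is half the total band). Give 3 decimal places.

Stack each dimension's contribution:
  -A: nom -45.850 → Σnom=-45.850; wc +0.180/-0.120 → slack +0.180/-0.120; half-tol=0.150, Σhalf²=0.022500
  -B: nom -19.810 → Σnom=-65.660; wc +0.469/-0.469 → slack +0.649/-0.589; half-tol=0.469, Σhalf²=0.242461
  -C: nom -36.100 → Σnom=-101.760; wc +0.480/-0.480 → slack +1.129/-1.069; half-tol=0.480, Σhalf²=0.472861
  +D: nom +9.300 → Σnom=-92.460; wc +0.400/-0.022 → slack +1.529/-1.091; half-tol=0.211, Σhalf²=0.517382
  -E: nom -47.050 → Σnom=-139.510; wc +0.052/-0.130 → slack +1.581/-1.221; half-tol=0.091, Σhalf²=0.525663
  -F: nom -8.900 → Σnom=-148.410; wc +0.268/-0.268 → slack +1.849/-1.489; half-tol=0.268, Σhalf²=0.597487
Nominal = -148.410. Worst-case = [-148.410 - 1.489, -148.410 + 1.849] = [-149.899, -146.561]. RSS = √0.597487 = 0.773.

nominal=-148.410 wc=[-149.899,-146.561] rss=0.773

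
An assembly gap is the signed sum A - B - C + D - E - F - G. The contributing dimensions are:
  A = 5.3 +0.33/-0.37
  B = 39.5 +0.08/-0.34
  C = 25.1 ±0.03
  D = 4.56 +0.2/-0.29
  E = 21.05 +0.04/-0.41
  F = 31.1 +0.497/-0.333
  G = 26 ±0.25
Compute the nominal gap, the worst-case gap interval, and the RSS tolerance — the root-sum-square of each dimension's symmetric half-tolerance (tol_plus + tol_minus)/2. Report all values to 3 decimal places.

nominal=-132.890 wc=[-134.447,-130.997] rss=0.716

Stack each dimension's contribution:
  +A: nom +5.300 → Σnom=5.300; wc +0.330/-0.370 → slack +0.330/-0.370; half-tol=0.350, Σhalf²=0.122500
  -B: nom -39.500 → Σnom=-34.200; wc +0.340/-0.080 → slack +0.670/-0.450; half-tol=0.210, Σhalf²=0.166600
  -C: nom -25.100 → Σnom=-59.300; wc +0.030/-0.030 → slack +0.700/-0.480; half-tol=0.030, Σhalf²=0.167500
  +D: nom +4.560 → Σnom=-54.740; wc +0.200/-0.290 → slack +0.900/-0.770; half-tol=0.245, Σhalf²=0.227525
  -E: nom -21.050 → Σnom=-75.790; wc +0.410/-0.040 → slack +1.310/-0.810; half-tol=0.225, Σhalf²=0.278150
  -F: nom -31.100 → Σnom=-106.890; wc +0.333/-0.497 → slack +1.643/-1.307; half-tol=0.415, Σhalf²=0.450375
  -G: nom -26.000 → Σnom=-132.890; wc +0.250/-0.250 → slack +1.893/-1.557; half-tol=0.250, Σhalf²=0.512875
Nominal = -132.890. Worst-case = [-132.890 - 1.557, -132.890 + 1.893] = [-134.447, -130.997]. RSS = √0.512875 = 0.716.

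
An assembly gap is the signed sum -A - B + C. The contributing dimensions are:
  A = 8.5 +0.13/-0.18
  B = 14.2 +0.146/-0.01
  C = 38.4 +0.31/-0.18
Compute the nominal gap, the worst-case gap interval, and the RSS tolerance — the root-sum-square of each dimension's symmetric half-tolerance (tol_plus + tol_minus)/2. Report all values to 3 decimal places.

nominal=15.700 wc=[15.244,16.200] rss=0.300

Stack each dimension's contribution:
  -A: nom -8.500 → Σnom=-8.500; wc +0.180/-0.130 → slack +0.180/-0.130; half-tol=0.155, Σhalf²=0.024025
  -B: nom -14.200 → Σnom=-22.700; wc +0.010/-0.146 → slack +0.190/-0.276; half-tol=0.078, Σhalf²=0.030109
  +C: nom +38.400 → Σnom=15.700; wc +0.310/-0.180 → slack +0.500/-0.456; half-tol=0.245, Σhalf²=0.090134
Nominal = 15.700. Worst-case = [15.700 - 0.456, 15.700 + 0.500] = [15.244, 16.200]. RSS = √0.090134 = 0.300.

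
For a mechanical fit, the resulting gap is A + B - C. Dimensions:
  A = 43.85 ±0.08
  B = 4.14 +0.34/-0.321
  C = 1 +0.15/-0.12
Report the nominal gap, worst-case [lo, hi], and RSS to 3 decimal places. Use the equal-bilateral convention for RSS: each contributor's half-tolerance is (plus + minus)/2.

Stack each dimension's contribution:
  +A: nom +43.850 → Σnom=43.850; wc +0.080/-0.080 → slack +0.080/-0.080; half-tol=0.080, Σhalf²=0.006400
  +B: nom +4.140 → Σnom=47.990; wc +0.340/-0.321 → slack +0.420/-0.401; half-tol=0.331, Σhalf²=0.115630
  -C: nom -1.000 → Σnom=46.990; wc +0.120/-0.150 → slack +0.540/-0.551; half-tol=0.135, Σhalf²=0.133855
Nominal = 46.990. Worst-case = [46.990 - 0.551, 46.990 + 0.540] = [46.439, 47.530]. RSS = √0.133855 = 0.366.

nominal=46.990 wc=[46.439,47.530] rss=0.366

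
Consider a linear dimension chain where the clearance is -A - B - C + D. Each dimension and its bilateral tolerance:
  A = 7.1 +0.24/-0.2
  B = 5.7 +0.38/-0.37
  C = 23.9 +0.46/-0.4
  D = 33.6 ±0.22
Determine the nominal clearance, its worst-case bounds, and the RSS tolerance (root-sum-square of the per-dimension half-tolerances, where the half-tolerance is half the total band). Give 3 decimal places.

Stack each dimension's contribution:
  -A: nom -7.100 → Σnom=-7.100; wc +0.200/-0.240 → slack +0.200/-0.240; half-tol=0.220, Σhalf²=0.048400
  -B: nom -5.700 → Σnom=-12.800; wc +0.370/-0.380 → slack +0.570/-0.620; half-tol=0.375, Σhalf²=0.189025
  -C: nom -23.900 → Σnom=-36.700; wc +0.400/-0.460 → slack +0.970/-1.080; half-tol=0.430, Σhalf²=0.373925
  +D: nom +33.600 → Σnom=-3.100; wc +0.220/-0.220 → slack +1.190/-1.300; half-tol=0.220, Σhalf²=0.422325
Nominal = -3.100. Worst-case = [-3.100 - 1.300, -3.100 + 1.190] = [-4.400, -1.910]. RSS = √0.422325 = 0.650.

nominal=-3.100 wc=[-4.400,-1.910] rss=0.650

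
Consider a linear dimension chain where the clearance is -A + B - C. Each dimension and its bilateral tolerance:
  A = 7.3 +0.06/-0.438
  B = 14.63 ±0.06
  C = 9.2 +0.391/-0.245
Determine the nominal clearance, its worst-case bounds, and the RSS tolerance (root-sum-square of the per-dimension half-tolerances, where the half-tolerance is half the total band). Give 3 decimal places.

nominal=-1.870 wc=[-2.381,-1.127] rss=0.408

Stack each dimension's contribution:
  -A: nom -7.300 → Σnom=-7.300; wc +0.438/-0.060 → slack +0.438/-0.060; half-tol=0.249, Σhalf²=0.062001
  +B: nom +14.630 → Σnom=7.330; wc +0.060/-0.060 → slack +0.498/-0.120; half-tol=0.060, Σhalf²=0.065601
  -C: nom -9.200 → Σnom=-1.870; wc +0.245/-0.391 → slack +0.743/-0.511; half-tol=0.318, Σhalf²=0.166725
Nominal = -1.870. Worst-case = [-1.870 - 0.511, -1.870 + 0.743] = [-2.381, -1.127]. RSS = √0.166725 = 0.408.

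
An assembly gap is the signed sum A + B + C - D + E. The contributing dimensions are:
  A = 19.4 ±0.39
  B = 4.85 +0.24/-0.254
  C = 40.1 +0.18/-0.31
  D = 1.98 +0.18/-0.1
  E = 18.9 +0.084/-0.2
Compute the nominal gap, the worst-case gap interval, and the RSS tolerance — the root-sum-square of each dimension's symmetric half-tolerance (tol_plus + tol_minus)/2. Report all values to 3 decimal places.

nominal=81.270 wc=[79.936,82.264] rss=0.559

Stack each dimension's contribution:
  +A: nom +19.400 → Σnom=19.400; wc +0.390/-0.390 → slack +0.390/-0.390; half-tol=0.390, Σhalf²=0.152100
  +B: nom +4.850 → Σnom=24.250; wc +0.240/-0.254 → slack +0.630/-0.644; half-tol=0.247, Σhalf²=0.213109
  +C: nom +40.100 → Σnom=64.350; wc +0.180/-0.310 → slack +0.810/-0.954; half-tol=0.245, Σhalf²=0.273134
  -D: nom -1.980 → Σnom=62.370; wc +0.100/-0.180 → slack +0.910/-1.134; half-tol=0.140, Σhalf²=0.292734
  +E: nom +18.900 → Σnom=81.270; wc +0.084/-0.200 → slack +0.994/-1.334; half-tol=0.142, Σhalf²=0.312898
Nominal = 81.270. Worst-case = [81.270 - 1.334, 81.270 + 0.994] = [79.936, 82.264]. RSS = √0.312898 = 0.559.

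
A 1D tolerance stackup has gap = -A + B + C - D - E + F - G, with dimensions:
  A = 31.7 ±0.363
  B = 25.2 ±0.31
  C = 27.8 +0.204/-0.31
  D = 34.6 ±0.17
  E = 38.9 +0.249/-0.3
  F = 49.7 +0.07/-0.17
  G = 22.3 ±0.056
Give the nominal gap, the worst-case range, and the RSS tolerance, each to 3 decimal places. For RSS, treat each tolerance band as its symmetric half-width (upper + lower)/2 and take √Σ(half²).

Stack each dimension's contribution:
  -A: nom -31.700 → Σnom=-31.700; wc +0.363/-0.363 → slack +0.363/-0.363; half-tol=0.363, Σhalf²=0.131769
  +B: nom +25.200 → Σnom=-6.500; wc +0.310/-0.310 → slack +0.673/-0.673; half-tol=0.310, Σhalf²=0.227869
  +C: nom +27.800 → Σnom=21.300; wc +0.204/-0.310 → slack +0.877/-0.983; half-tol=0.257, Σhalf²=0.293918
  -D: nom -34.600 → Σnom=-13.300; wc +0.170/-0.170 → slack +1.047/-1.153; half-tol=0.170, Σhalf²=0.322818
  -E: nom -38.900 → Σnom=-52.200; wc +0.300/-0.249 → slack +1.347/-1.402; half-tol=0.274, Σhalf²=0.398168
  +F: nom +49.700 → Σnom=-2.500; wc +0.070/-0.170 → slack +1.417/-1.572; half-tol=0.120, Σhalf²=0.412568
  -G: nom -22.300 → Σnom=-24.800; wc +0.056/-0.056 → slack +1.473/-1.628; half-tol=0.056, Σhalf²=0.415704
Nominal = -24.800. Worst-case = [-24.800 - 1.628, -24.800 + 1.473] = [-26.428, -23.327]. RSS = √0.415704 = 0.645.

nominal=-24.800 wc=[-26.428,-23.327] rss=0.645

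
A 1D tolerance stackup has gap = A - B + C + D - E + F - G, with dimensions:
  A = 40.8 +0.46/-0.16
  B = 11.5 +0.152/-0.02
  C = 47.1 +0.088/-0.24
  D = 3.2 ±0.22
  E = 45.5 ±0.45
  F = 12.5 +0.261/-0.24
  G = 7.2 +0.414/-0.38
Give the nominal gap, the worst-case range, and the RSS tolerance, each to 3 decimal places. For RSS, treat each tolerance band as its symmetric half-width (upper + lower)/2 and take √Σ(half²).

nominal=39.400 wc=[37.524,41.279] rss=0.776

Stack each dimension's contribution:
  +A: nom +40.800 → Σnom=40.800; wc +0.460/-0.160 → slack +0.460/-0.160; half-tol=0.310, Σhalf²=0.096100
  -B: nom -11.500 → Σnom=29.300; wc +0.020/-0.152 → slack +0.480/-0.312; half-tol=0.086, Σhalf²=0.103496
  +C: nom +47.100 → Σnom=76.400; wc +0.088/-0.240 → slack +0.568/-0.552; half-tol=0.164, Σhalf²=0.130392
  +D: nom +3.200 → Σnom=79.600; wc +0.220/-0.220 → slack +0.788/-0.772; half-tol=0.220, Σhalf²=0.178792
  -E: nom -45.500 → Σnom=34.100; wc +0.450/-0.450 → slack +1.238/-1.222; half-tol=0.450, Σhalf²=0.381292
  +F: nom +12.500 → Σnom=46.600; wc +0.261/-0.240 → slack +1.499/-1.462; half-tol=0.251, Σhalf²=0.444042
  -G: nom -7.200 → Σnom=39.400; wc +0.380/-0.414 → slack +1.879/-1.876; half-tol=0.397, Σhalf²=0.601651
Nominal = 39.400. Worst-case = [39.400 - 1.876, 39.400 + 1.879] = [37.524, 41.279]. RSS = √0.601651 = 0.776.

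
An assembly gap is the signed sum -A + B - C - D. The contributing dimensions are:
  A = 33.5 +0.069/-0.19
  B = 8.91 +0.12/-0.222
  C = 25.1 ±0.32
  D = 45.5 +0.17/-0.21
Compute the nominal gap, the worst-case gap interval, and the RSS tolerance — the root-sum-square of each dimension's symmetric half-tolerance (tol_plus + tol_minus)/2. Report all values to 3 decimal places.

nominal=-95.190 wc=[-95.971,-94.350] rss=0.430

Stack each dimension's contribution:
  -A: nom -33.500 → Σnom=-33.500; wc +0.190/-0.069 → slack +0.190/-0.069; half-tol=0.130, Σhalf²=0.016770
  +B: nom +8.910 → Σnom=-24.590; wc +0.120/-0.222 → slack +0.310/-0.291; half-tol=0.171, Σhalf²=0.046011
  -C: nom -25.100 → Σnom=-49.690; wc +0.320/-0.320 → slack +0.630/-0.611; half-tol=0.320, Σhalf²=0.148411
  -D: nom -45.500 → Σnom=-95.190; wc +0.210/-0.170 → slack +0.840/-0.781; half-tol=0.190, Σhalf²=0.184511
Nominal = -95.190. Worst-case = [-95.190 - 0.781, -95.190 + 0.840] = [-95.971, -94.350]. RSS = √0.184511 = 0.430.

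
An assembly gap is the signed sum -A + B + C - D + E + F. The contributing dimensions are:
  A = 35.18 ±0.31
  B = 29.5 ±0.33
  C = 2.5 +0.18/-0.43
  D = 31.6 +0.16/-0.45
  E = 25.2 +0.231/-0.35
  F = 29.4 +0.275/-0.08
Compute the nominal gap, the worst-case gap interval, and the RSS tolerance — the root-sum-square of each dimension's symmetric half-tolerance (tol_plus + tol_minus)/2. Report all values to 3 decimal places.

nominal=19.820 wc=[18.160,21.596] rss=0.712

Stack each dimension's contribution:
  -A: nom -35.180 → Σnom=-35.180; wc +0.310/-0.310 → slack +0.310/-0.310; half-tol=0.310, Σhalf²=0.096100
  +B: nom +29.500 → Σnom=-5.680; wc +0.330/-0.330 → slack +0.640/-0.640; half-tol=0.330, Σhalf²=0.205000
  +C: nom +2.500 → Σnom=-3.180; wc +0.180/-0.430 → slack +0.820/-1.070; half-tol=0.305, Σhalf²=0.298025
  -D: nom -31.600 → Σnom=-34.780; wc +0.450/-0.160 → slack +1.270/-1.230; half-tol=0.305, Σhalf²=0.391050
  +E: nom +25.200 → Σnom=-9.580; wc +0.231/-0.350 → slack +1.501/-1.580; half-tol=0.290, Σhalf²=0.475440
  +F: nom +29.400 → Σnom=19.820; wc +0.275/-0.080 → slack +1.776/-1.660; half-tol=0.178, Σhalf²=0.506946
Nominal = 19.820. Worst-case = [19.820 - 1.660, 19.820 + 1.776] = [18.160, 21.596]. RSS = √0.506946 = 0.712.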